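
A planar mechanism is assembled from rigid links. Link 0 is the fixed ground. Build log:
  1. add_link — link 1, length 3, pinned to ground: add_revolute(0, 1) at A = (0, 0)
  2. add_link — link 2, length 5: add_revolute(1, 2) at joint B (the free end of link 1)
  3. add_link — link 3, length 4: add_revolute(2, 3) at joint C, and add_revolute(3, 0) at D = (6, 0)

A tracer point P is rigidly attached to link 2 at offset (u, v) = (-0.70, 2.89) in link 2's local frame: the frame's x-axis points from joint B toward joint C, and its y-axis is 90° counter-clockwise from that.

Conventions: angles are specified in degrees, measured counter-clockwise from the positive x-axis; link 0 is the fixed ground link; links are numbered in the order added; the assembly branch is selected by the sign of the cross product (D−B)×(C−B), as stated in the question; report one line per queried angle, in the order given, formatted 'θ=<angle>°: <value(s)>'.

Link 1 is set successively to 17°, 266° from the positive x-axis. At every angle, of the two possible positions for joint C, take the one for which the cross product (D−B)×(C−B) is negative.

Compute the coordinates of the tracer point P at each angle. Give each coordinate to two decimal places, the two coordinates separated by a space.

A=(0,0), D=(6.00,0)
θ=17°: B = A + 3.00·(cos17°, sin17°) = (2.8689, 0.8771)
θ=17°: |BD| = 3.2516
θ=17°: circle(B,5.00) ∩ circle(D,4.00): a=3.0097, h=3.9927
θ=17°:   candidates: C₊=(6.8441,3.9099) cross=12.983; C₋=(4.6901,-3.7794) cross=-12.983
θ=17°:   branch - wants cross < 0 → take C=(4.6901,-3.7794) (cross=-12.983)
θ=17°: ex = (C−B)/|BC| = (0.3642,-0.9313); ey = (0.9313,0.3642)
θ=17°: P = B + -0.70·ex + 2.89·ey = (5.3054,2.5817)
θ=266°: B = A + 3.00·(cos266°, sin266°) = (-0.2093, -2.9927)
θ=266°: |BD| = 6.8928
θ=266°: circle(B,5.00) ∩ circle(D,4.00): a=4.0993, h=2.8629
θ=266°:   candidates: C₊=(2.2405,1.3661) cross=19.733; C₋=(4.7265,-3.7918) cross=-19.733
θ=266°:   branch - wants cross < 0 → take C=(4.7265,-3.7918) (cross=-19.733)
θ=266°: ex = (C−B)/|BC| = (0.9871,-0.1598); ey = (0.1598,0.9871)
θ=266°: P = B + -0.70·ex + 2.89·ey = (-0.4384,-0.0280)

θ=17°: 5.31 2.58
θ=266°: -0.44 -0.03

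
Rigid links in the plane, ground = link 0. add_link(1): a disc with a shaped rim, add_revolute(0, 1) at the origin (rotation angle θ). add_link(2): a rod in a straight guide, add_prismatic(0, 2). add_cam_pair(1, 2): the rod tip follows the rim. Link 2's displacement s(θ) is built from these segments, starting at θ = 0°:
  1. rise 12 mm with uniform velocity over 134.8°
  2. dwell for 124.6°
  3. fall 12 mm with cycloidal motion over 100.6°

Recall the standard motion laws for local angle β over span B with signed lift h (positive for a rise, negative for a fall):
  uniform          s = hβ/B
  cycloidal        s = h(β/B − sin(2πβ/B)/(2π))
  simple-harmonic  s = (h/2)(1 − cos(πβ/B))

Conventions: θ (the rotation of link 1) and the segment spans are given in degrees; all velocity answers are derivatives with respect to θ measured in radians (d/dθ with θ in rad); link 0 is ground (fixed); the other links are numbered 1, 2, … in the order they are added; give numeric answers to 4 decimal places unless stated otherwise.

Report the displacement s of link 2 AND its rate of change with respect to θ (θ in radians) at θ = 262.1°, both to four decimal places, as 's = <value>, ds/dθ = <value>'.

segment 1 (0° to 134.8°, uniform, h = 12) is passed completely: s = 0.0000 + (12) = 12.0000
segment 2 (134.8° to 259.4°, dwell): s unchanged at 12.0000
θ = 262.1° falls in segment 3 (259.4° to 360°, cycloidal, h = -12): β = 262.1 − 259.4 = 2.7°, B = 100.6°; Δs = -12·(0.0268 − sin(2π·0.0268)/(2π)) = -0.0015; s = 12.0000 − 0.0015 = 11.9985
velocity in seg [259.4°–360°] (cycloidal), θ in radians: β = 2.7° = 0.0471 rad, B = 100.6° = 1.7558 rad; ds/dθ = (h/B)(1 − cos(2πβ/B)) = ((-12)/1.7558)(1 − cos(2π·0.0268)) = -0.096948 mm/rad

s = 11.9985, ds/dθ = -0.0969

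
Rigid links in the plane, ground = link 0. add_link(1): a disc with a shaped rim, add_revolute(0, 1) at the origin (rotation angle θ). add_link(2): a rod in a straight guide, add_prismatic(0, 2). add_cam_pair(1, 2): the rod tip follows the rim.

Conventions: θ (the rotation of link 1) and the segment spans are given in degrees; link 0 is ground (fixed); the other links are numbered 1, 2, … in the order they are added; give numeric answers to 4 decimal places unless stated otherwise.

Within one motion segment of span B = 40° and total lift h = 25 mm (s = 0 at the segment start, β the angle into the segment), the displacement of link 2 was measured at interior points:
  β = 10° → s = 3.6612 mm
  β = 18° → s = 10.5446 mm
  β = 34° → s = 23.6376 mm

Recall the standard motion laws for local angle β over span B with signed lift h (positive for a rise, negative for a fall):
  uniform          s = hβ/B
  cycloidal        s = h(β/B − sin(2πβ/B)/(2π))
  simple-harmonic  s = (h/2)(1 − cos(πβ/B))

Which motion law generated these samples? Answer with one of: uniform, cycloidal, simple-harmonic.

candidates at β/B = r: uniform s = h·r (linear in β); cycloidal s = h·(r − sin(2πr)/(2π)); simple-harmonic s = (h/2)(1 − cos(πr))
β=10°: printed 3.6612 | uniform 6.2500, cycloidal 2.2711, simple-harmonic 3.6612
β=18°: printed 10.5446 | uniform 11.2500, cycloidal 10.0205, simple-harmonic 10.5446
β=34°: printed 23.6376 | uniform 21.2500, cycloidal 24.4690, simple-harmonic 23.6376
only one law matches every sample → simple-harmonic

simple-harmonic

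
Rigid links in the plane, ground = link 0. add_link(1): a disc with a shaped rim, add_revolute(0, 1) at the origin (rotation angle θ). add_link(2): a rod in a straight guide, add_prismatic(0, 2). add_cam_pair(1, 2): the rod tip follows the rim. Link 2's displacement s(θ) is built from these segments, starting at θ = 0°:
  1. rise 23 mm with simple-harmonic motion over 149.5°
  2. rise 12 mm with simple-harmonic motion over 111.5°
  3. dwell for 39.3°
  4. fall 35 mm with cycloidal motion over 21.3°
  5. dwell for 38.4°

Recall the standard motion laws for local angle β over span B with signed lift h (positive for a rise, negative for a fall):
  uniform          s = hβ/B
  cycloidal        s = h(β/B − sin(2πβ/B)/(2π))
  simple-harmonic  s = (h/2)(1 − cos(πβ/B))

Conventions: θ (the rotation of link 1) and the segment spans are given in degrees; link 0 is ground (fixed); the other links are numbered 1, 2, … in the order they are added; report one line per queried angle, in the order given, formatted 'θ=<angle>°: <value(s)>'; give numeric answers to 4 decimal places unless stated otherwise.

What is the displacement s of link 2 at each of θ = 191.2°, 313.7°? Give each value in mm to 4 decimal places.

segment 1 (0° to 149.5°, simple-harmonic, h = 23) is passed completely: s = 0.0000 + (23) = 23.0000
θ = 191.2° falls in segment 2 (149.5° to 261°, simple-harmonic, h = 12): β = 191.2 − 149.5 = 41.7°, B = 111.5°; Δs = 12/2·(1 − cos(π·0.3740)) = 3.6863; s = 23.0000 + 3.6863 = 26.6863
segment 2 (149.5° to 261°, simple-harmonic, h = 12) is passed completely: s = 23.0000 + (12) = 35.0000
segment 3 (261° to 300.3°, dwell): s unchanged at 35.0000
θ = 313.7° falls in segment 4 (300.3° to 321.6°, cycloidal, h = -35): β = 313.7 − 300.3 = 13.4°, B = 21.3°; Δs = -35·(0.6291 − sin(2π·0.6291)/(2π)) = -26.0580; s = 35.0000 − 26.0580 = 8.9420

θ=191.2°: 26.6863
θ=313.7°: 8.9420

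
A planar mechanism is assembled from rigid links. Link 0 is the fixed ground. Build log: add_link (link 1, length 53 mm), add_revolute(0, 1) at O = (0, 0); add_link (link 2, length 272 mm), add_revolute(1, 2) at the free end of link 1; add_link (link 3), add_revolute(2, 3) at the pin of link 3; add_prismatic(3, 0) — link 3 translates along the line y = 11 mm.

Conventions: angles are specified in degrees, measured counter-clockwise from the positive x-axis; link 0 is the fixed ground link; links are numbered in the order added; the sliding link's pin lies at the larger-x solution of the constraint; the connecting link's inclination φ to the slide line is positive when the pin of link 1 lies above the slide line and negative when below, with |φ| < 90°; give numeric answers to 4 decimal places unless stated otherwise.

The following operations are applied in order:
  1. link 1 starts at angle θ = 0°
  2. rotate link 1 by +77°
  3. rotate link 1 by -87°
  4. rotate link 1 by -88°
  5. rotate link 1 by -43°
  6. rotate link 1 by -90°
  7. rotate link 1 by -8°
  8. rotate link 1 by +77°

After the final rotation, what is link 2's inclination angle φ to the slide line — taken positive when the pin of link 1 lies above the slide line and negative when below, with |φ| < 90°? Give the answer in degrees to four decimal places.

geometry: r = 53 mm, L = 272 mm, e = 11 mm; θ starts at 0°
rotate link 1 by +77°: θ ← 0° +77° = 77°
rotate link 1 by -87°: θ ← 77° -87° = -10°
rotate link 1 by -88°: θ ← -10° -88° = -98°
rotate link 1 by -43°: θ ← -98° -43° = -141°
rotate link 1 by -90°: θ ← -141° -90° = -231°
rotate link 1 by -8°: θ ← -231° -8° = -239°
rotate link 1 by +77°: θ ← -239° +77° = -162°
h = r sin θ − e = -16.377901 − 11 = -27.377901
sin φ = h / L = -27.377901 / 272 = -0.10065405
φ = arcsin(-0.10065405) = -5.776835°

-5.7768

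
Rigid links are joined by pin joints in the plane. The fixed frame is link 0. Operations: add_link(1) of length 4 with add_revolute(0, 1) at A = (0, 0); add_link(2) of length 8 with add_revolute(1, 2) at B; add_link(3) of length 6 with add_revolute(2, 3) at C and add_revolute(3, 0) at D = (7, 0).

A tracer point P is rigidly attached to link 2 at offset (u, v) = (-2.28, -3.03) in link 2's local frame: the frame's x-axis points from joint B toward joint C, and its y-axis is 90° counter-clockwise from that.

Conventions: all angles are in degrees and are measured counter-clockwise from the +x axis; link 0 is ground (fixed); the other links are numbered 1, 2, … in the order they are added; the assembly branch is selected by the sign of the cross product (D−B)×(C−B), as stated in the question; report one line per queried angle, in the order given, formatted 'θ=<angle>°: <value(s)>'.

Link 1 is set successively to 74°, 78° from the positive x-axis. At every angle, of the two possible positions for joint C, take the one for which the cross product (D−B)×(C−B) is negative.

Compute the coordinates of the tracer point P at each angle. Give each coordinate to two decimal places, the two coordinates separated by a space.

A=(0,0), D=(7.00,0)
θ=74°: B = A + 4.00·(cos74°, sin74°) = (1.1025, 3.8450)
θ=74°: |BD| = 7.0402
θ=74°: circle(B,8.00) ∩ circle(D,6.00): a=5.5087, h=5.8012
θ=74°:   candidates: C₊=(8.8855,5.6961) cross=40.842; C₋=(2.5487,-4.0232) cross=-40.842
θ=74°:   branch - wants cross < 0 → take C=(2.5487,-4.0232) (cross=-40.842)
θ=74°: ex = (C−B)/|BC| = (0.1808,-0.9835); ey = (0.9835,0.1808)
θ=74°: P = B + -2.28·ex + -3.03·ey = (-2.2897,5.5398)
θ=78°: B = A + 4.00·(cos78°, sin78°) = (0.8316, 3.9126)
θ=78°: |BD| = 7.3046
θ=78°: circle(B,8.00) ∩ circle(D,6.00): a=5.5689, h=5.7435
θ=78°:   candidates: C₊=(8.6107,5.7798) cross=41.954; C₋=(2.4579,-3.9204) cross=-41.954
θ=78°:   branch - wants cross < 0 → take C=(2.4579,-3.9204) (cross=-41.954)
θ=78°: ex = (C−B)/|BC| = (0.2033,-0.9791); ey = (0.9791,0.2033)
θ=78°: P = B + -2.28·ex + -3.03·ey = (-2.5986,5.5290)

θ=74°: -2.29 5.54
θ=78°: -2.60 5.53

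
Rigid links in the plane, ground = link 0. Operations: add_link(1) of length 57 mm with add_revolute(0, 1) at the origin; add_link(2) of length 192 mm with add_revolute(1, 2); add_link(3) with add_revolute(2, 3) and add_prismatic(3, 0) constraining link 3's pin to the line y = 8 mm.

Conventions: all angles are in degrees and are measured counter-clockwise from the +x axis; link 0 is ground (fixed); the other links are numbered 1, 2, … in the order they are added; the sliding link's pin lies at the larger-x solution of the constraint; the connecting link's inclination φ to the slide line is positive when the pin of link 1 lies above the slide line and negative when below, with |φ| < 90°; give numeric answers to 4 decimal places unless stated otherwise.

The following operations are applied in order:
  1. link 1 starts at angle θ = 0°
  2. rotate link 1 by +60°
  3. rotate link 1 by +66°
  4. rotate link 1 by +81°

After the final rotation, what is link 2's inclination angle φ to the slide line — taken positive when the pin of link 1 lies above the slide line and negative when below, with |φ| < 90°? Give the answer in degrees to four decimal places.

geometry: r = 57 mm, L = 192 mm, e = 8 mm; θ starts at 0°
rotate link 1 by +60°: θ ← 0° +60° = 60°
rotate link 1 by +66°: θ ← 60° +66° = 126°
rotate link 1 by +81°: θ ← 126° +81° = 207°
h = r sin θ − e = -25.877458 − 8 = -33.877458
sin φ = h / L = -33.877458 / 192 = -0.17644510
φ = arcsin(-0.17644510) = -10.162765°

-10.1628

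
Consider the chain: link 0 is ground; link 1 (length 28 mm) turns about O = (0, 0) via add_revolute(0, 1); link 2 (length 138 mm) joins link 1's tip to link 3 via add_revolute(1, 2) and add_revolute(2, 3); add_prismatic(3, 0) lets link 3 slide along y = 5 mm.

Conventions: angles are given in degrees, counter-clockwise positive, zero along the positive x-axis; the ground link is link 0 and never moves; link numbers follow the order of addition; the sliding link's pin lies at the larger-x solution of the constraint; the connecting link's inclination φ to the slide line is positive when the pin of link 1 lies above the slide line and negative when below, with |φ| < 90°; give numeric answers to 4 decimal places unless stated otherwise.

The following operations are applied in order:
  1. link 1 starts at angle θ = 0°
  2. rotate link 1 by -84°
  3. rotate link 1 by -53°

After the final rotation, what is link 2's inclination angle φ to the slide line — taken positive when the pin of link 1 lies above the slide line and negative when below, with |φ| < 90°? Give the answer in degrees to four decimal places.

geometry: r = 28 mm, L = 138 mm, e = 5 mm; θ starts at 0°
rotate link 1 by -84°: θ ← 0° -84° = -84°
rotate link 1 by -53°: θ ← -84° -53° = -137°
h = r sin θ − e = -19.095954 − 5 = -24.095954
sin φ = h / L = -24.095954 / 138 = -0.17460836
φ = arcsin(-0.17460836) = -10.055868°

-10.0559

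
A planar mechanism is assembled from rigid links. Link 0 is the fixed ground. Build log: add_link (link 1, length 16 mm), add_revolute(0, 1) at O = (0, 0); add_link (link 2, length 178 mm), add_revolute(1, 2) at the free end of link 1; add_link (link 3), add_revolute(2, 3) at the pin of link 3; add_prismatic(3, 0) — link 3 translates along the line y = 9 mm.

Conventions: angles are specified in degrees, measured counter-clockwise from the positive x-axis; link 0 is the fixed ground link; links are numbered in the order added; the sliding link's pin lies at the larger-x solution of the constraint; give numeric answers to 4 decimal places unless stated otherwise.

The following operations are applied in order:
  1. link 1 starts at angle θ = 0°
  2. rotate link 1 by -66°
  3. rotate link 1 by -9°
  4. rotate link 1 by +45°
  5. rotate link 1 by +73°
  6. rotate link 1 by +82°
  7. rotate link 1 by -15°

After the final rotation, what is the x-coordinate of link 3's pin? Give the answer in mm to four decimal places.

geometry: r = 16 mm, L = 178 mm, e = 9 mm; θ starts at 0°
rotate link 1 by -66°: θ ← 0° -66° = -66°
rotate link 1 by -9°: θ ← -66° -9° = -75°
rotate link 1 by +45°: θ ← -75° +45° = -30°
rotate link 1 by +73°: θ ← -30° +73° = 43°
rotate link 1 by +82°: θ ← 43° +82° = 125°
rotate link 1 by -15°: θ ← 125° -15° = 110°
crank pin P = (r cos θ, r sin θ) = (-5.472322, 15.035082)
h = r sin θ − e = 15.035082 − 9 = 6.035082
x = r cos θ + √(L² − h²) = -5.472322 + 177.897661 = 172.425339

172.4253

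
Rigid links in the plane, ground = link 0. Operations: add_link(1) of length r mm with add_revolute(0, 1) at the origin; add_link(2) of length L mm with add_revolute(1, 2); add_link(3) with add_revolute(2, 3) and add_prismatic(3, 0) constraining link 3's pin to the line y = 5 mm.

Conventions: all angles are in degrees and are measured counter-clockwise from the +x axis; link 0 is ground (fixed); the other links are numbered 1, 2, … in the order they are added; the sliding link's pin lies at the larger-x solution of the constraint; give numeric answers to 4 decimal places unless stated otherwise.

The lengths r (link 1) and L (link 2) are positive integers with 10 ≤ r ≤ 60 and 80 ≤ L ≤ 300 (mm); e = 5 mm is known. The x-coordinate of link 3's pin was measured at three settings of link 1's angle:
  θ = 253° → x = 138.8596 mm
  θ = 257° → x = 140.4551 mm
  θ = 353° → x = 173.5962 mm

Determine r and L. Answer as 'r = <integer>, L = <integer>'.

constraint per measurement: (x − r cos θ)² + (r sin θ − e)² = L²
subtracting the θ₁ and θ₂ equations cancels the r² and L² terms:
r = (x₁² − x₂²) / (2[(x₁cos θ₁ + e sin θ₁) − (x₂cos θ₂ + e sin θ₂)]) = 25.0005 → r = 25
L² = (x₁ − r cos θ₁)² + (r sin θ₁ − e)² = 22200.9956 → L = 149.0000 → L = 149
check at θ₃=353°: x = 173.5962 (printed 173.5962) ✓

r = 25, L = 149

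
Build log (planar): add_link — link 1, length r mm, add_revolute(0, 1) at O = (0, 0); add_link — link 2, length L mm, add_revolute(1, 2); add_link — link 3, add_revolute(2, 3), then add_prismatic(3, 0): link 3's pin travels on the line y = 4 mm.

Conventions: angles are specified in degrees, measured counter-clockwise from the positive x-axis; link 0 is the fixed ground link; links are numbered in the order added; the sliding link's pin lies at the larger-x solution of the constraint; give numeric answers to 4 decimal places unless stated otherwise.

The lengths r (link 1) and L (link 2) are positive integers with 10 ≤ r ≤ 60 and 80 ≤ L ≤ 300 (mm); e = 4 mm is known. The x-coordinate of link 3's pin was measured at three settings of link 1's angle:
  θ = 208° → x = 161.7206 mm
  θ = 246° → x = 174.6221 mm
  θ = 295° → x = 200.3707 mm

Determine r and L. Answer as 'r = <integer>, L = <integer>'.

constraint per measurement: (x − r cos θ)² + (r sin θ − e)² = L²
subtracting the θ₁ and θ₂ equations cancels the r² and L² terms:
r = (x₁² − x₂²) / (2[(x₁cos θ₁ + e sin θ₁) − (x₂cos θ₂ + e sin θ₂)]) = 30.9999 → r = 31
L² = (x₁ − r cos θ₁)² + (r sin θ₁ − e)² = 36100.0119 → L = 190.0000 → L = 190
check at θ₃=295°: x = 200.3707 (printed 200.3707) ✓

r = 31, L = 190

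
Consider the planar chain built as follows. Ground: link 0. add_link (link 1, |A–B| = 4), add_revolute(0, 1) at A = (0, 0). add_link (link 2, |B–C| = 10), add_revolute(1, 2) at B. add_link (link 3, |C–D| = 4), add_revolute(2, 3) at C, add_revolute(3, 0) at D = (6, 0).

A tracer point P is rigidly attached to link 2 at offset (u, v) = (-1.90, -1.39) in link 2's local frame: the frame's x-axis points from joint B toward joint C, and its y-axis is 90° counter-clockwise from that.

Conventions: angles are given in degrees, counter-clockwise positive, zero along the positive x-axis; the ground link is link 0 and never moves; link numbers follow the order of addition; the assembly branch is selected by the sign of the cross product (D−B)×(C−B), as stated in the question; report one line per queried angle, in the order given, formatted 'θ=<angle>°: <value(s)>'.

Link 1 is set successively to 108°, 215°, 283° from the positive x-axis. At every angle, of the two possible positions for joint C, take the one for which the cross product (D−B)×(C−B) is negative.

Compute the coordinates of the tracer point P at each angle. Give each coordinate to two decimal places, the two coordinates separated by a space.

A=(0,0), D=(6.00,0)
θ=108°: B = A + 4.00·(cos108°, sin108°) = (-1.2361, 3.8042)
θ=108°: |BD| = 8.1751
θ=108°: circle(B,10.00) ∩ circle(D,4.00): a=9.2251, h=3.8597
θ=108°:   candidates: C₊=(8.7255,2.9278) cross=31.554; C₋=(5.1333,-3.9050) cross=-31.554
θ=108°:   branch - wants cross < 0 → take C=(5.1333,-3.9050) (cross=-31.554)
θ=108°: ex = (C−B)/|BC| = (0.6369,-0.7709); ey = (0.7709,0.6369)
θ=108°: P = B + -1.90·ex + -1.39·ey = (-3.5178,4.3836)
θ=215°: B = A + 4.00·(cos215°, sin215°) = (-3.2766, -2.2943)
θ=215°: |BD| = 9.5561
θ=215°: circle(B,10.00) ∩ circle(D,4.00): a=9.1731, h=3.9816
θ=215°:   candidates: C₊=(4.6723,3.7732) cross=38.049; C₋=(6.5842,-3.9571) cross=-38.049
θ=215°:   branch - wants cross < 0 → take C=(6.5842,-3.9571) (cross=-38.049)
θ=215°: ex = (C−B)/|BC| = (0.9861,-0.1663); ey = (0.1663,0.9861)
θ=215°: P = B + -1.90·ex + -1.39·ey = (-5.3813,-3.3490)
θ=283°: B = A + 4.00·(cos283°, sin283°) = (0.8998, -3.8975)
θ=283°: |BD| = 6.4189
θ=283°: circle(B,10.00) ∩ circle(D,4.00): a=9.7526, h=2.2105
θ=283°:   candidates: C₊=(7.3066,3.7806) cross=14.189; C₋=(9.9910,0.2678) cross=-14.189
θ=283°:   branch - wants cross < 0 → take C=(9.9910,0.2678) (cross=-14.189)
θ=283°: ex = (C−B)/|BC| = (0.9091,0.4165); ey = (-0.4165,0.9091)
θ=283°: P = B + -1.90·ex + -1.39·ey = (-0.2486,-5.9526)

θ=108°: -3.52 4.38
θ=215°: -5.38 -3.35
θ=283°: -0.25 -5.95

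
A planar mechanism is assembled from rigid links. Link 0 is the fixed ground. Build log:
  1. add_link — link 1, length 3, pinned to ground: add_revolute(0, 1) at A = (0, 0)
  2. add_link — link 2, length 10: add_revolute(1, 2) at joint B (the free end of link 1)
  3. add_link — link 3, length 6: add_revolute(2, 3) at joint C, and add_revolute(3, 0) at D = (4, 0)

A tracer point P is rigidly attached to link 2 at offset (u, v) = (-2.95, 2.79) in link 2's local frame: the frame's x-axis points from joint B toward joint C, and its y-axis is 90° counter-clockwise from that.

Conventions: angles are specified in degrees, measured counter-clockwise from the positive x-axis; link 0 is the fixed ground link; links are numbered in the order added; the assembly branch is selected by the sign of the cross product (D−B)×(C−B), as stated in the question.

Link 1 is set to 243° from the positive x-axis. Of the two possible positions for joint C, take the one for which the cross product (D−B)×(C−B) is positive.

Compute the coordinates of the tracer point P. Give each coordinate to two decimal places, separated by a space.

A=(0,0), D=(4.00,0)
B = A + 3.00·(cos243°, sin243°) = (-1.3620, -2.6730)
|BD| = 5.9913
circle(B,10.00) ∩ circle(D,6.00): a=8.3367, h=5.5226
  candidates: C₊=(3.6351,5.9889) cross=33.088; C₋=(8.5630,-3.8961) cross=-33.088
  branch + wants cross > 0 → take C=(3.6351,5.9889) (cross=33.088)
ex = (C−B)/|BC| = (0.4997,0.8662); ey = (-0.8662,0.4997)
P = B + -2.95·ex + 2.79·ey = (-5.2528,-3.8341)

-5.25 -3.83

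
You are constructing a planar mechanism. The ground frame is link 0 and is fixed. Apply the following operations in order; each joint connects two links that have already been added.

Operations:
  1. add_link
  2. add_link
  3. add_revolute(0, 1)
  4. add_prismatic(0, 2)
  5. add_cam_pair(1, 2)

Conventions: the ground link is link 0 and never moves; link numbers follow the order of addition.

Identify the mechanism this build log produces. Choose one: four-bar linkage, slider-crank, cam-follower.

links: 3 (incl. ground); joints: 1 revolute, 1 prismatic, 1 higher (cam) pair, forming one closed loop
3 links, revolute + prismatic + higher pair in one loop → cam-follower

cam-follower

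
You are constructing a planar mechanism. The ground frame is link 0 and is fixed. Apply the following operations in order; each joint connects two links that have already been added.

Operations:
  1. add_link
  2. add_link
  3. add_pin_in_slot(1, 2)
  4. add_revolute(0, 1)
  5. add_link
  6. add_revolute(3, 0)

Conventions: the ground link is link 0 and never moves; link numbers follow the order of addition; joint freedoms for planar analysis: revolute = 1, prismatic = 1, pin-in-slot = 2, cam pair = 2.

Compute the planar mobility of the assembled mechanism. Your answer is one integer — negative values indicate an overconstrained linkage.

(L,J1,J2)=(1,0,0); link0 fixed
link1: (2,0,0)
link2: (3,0,0)
PS 1-2 [J2]: (3,0,1)
R 0-1 [J1]: (3,1,1)
link3: (4,1,1)
R 3-0 [J1]: (4,2,1)
Grübler: 3·3 − 2·2 − 1 = 4

M = 4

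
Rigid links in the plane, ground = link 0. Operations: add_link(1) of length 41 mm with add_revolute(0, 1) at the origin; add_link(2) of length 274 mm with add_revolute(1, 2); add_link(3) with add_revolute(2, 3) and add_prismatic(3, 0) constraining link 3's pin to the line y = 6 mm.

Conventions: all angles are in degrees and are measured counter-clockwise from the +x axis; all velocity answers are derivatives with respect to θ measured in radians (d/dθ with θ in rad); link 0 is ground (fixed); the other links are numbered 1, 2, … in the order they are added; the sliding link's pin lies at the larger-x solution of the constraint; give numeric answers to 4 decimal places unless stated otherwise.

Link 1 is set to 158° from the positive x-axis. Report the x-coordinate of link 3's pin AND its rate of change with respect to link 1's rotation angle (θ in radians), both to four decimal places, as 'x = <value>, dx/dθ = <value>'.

geometry: r = 41 mm, L = 274 mm, e = 6 mm
crank pin P = (r cos θ, r sin θ) = (-38.014538, 15.358870)
h = r sin θ − e = 15.358870 − 6 = 9.358870
x = r cos θ + √(L² − h²) = -38.014538 + 273.840120 = 235.825582
dx/dθ = −r sin θ − h·r cos θ/√(L² − h²) (θ in radians; h = 9.358870) = -14.059670

x = 235.8256, dx/dθ = -14.0597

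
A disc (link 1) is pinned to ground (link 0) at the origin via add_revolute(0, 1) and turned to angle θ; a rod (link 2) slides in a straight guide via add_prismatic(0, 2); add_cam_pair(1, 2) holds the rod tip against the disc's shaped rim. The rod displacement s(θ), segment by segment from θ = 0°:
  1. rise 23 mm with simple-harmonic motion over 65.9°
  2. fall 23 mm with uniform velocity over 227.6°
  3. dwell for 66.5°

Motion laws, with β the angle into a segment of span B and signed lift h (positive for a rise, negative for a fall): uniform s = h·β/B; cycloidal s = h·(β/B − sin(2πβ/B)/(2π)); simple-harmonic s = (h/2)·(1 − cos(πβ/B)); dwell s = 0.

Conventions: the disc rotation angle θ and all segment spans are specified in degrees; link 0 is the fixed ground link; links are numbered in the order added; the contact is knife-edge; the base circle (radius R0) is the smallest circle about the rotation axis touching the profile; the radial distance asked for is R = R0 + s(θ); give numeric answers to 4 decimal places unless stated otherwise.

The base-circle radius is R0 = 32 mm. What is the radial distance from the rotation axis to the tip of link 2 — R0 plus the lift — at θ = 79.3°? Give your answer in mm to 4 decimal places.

segment 1 (0° to 65.9°, simple-harmonic, h = 23) is passed completely: s = 0.0000 + (23) = 23.0000
θ = 79.3° falls in segment 2 (65.9° to 293.5°, uniform, h = -23): β = 79.3 − 65.9 = 13.4°, B = 227.6°; Δs = -23·13.4/227.6 = -1.3541; s = 23.0000 − 1.3541 = 21.6459
R = R0 + s = 32 + 21.6459 = 53.6459

53.6459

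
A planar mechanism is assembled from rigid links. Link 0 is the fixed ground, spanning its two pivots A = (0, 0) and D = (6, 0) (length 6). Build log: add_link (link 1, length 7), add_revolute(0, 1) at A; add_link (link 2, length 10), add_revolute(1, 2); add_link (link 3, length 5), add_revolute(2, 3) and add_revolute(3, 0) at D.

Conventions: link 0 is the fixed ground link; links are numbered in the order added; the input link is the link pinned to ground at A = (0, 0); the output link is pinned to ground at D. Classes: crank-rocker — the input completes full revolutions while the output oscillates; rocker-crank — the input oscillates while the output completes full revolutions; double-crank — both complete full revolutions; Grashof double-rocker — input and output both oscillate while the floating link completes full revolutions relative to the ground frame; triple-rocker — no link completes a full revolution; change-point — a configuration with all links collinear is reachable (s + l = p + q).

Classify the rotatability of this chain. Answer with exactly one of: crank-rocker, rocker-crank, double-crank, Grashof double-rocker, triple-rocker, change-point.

lengths: ground=6, input=7, coupler=10, output=5
sorted: s=5 (shortest), l=10 (longest), p+q=13
s + l = 15 vs p + q = 13
s + l > p + q → non-Grashof → no link fully rotates → triple-rocker

triple-rocker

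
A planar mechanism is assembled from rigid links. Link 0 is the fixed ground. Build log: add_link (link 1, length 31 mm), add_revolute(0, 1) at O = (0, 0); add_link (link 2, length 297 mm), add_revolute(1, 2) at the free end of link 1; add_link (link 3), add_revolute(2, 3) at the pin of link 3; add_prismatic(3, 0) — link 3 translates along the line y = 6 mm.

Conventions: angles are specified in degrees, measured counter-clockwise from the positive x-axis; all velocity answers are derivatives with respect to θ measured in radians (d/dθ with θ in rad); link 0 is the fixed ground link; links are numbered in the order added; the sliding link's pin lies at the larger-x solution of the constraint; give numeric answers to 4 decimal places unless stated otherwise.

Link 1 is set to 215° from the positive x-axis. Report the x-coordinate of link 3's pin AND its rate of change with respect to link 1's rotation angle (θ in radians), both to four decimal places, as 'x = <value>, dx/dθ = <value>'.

geometry: r = 31 mm, L = 297 mm, e = 6 mm
crank pin P = (r cos θ, r sin θ) = (-25.393713, -17.780870)
h = r sin θ − e = -17.780870 − 6 = -23.780870
x = r cos θ + √(L² − h²) = -25.393713 + 296.046399 = 270.652685
dx/dθ = −r sin θ − h·r cos θ/√(L² − h²) (θ in radians; h = -23.780870) = 15.741039

x = 270.6527, dx/dθ = 15.7410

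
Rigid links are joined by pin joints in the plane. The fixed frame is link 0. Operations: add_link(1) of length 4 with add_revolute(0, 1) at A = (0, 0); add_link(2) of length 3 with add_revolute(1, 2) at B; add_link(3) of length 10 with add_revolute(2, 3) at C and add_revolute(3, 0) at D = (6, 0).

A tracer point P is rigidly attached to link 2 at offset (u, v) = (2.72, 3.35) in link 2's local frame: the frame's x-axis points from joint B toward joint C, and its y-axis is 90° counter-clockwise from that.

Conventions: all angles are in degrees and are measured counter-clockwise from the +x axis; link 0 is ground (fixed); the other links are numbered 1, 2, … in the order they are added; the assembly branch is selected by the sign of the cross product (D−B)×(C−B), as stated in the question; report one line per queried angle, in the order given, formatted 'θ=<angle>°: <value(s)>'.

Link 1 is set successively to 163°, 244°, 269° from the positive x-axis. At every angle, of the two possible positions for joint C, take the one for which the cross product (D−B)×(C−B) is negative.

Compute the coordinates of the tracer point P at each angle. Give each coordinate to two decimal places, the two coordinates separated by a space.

A=(0,0), D=(6.00,0)
θ=163°: B = A + 4.00·(cos163°, sin163°) = (-3.8252, 1.1695)
θ=163°: |BD| = 9.8946
θ=163°: circle(B,3.00) ∩ circle(D,10.00): a=0.3488, h=2.9797
θ=163°:   candidates: C₊=(-3.1267,4.0870) cross=29.482; C₋=(-3.8310,-1.8305) cross=-29.482
θ=163°:   branch - wants cross < 0 → take C=(-3.8310,-1.8305) (cross=-29.482)
θ=163°: ex = (C−B)/|BC| = (-0.0019,-1.0000); ey = (1.0000,-0.0019)
θ=163°: P = B + 2.72·ex + 3.35·ey = (-0.4805,-1.5570)
θ=244°: B = A + 4.00·(cos244°, sin244°) = (-1.7535, -3.5952)
θ=244°: |BD| = 8.5465
θ=244°: circle(B,3.00) ∩ circle(D,10.00): a=-1.0506, h=2.8100
θ=244°:   candidates: C₊=(-3.8887,-1.4878) cross=24.016; C₋=(-1.5246,-6.5864) cross=-24.016
θ=244°:   branch - wants cross < 0 → take C=(-1.5246,-6.5864) (cross=-24.016)
θ=244°: ex = (C−B)/|BC| = (0.0763,-0.9971); ey = (0.9971,0.0763)
θ=244°: P = B + 2.72·ex + 3.35·ey = (1.7943,-6.0516)
θ=269°: B = A + 4.00·(cos269°, sin269°) = (-0.0698, -3.9994)
θ=269°: |BD| = 7.2690
θ=269°: circle(B,3.00) ∩ circle(D,10.00): a=-2.6250, h=1.4523
θ=269°:   candidates: C₊=(-3.0609,-4.2309) cross=10.557; C₋=(-1.4627,-6.6564) cross=-10.557
θ=269°:   branch - wants cross < 0 → take C=(-1.4627,-6.6564) (cross=-10.557)
θ=269°: ex = (C−B)/|BC| = (-0.4643,-0.8857); ey = (0.8857,-0.4643)
θ=269°: P = B + 2.72·ex + 3.35·ey = (1.6343,-7.9638)

θ=163°: -0.48 -1.56
θ=244°: 1.79 -6.05
θ=269°: 1.63 -7.96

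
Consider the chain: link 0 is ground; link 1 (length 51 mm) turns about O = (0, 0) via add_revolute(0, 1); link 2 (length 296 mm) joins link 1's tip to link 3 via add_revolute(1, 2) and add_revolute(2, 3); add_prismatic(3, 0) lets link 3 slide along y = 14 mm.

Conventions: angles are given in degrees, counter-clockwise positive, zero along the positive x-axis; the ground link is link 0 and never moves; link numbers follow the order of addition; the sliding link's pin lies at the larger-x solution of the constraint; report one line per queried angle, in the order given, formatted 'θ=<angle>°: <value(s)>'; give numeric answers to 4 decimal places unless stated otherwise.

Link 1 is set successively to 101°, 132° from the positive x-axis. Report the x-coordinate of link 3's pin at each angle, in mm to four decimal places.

geometry: r = 51 mm, L = 296 mm, e = 14 mm
θ=101°: crank pin P = (r cos θ, r sin θ) = (-9.731259, 50.062986)
θ=101°: h = r sin θ − e = 50.062986 − 14 = 36.062986
θ=101°: x = r cos θ + √(L² − h²) = -9.731259 + 293.794930 = 284.063671
θ=132°: crank pin P = (r cos θ, r sin θ) = (-34.125661, 37.900386)
θ=132°: h = r sin θ − e = 37.900386 − 14 = 23.900386
θ=132°: x = r cos θ + √(L² − h²) = -34.125661 + 295.033509 = 260.907848

θ=101°: 284.0637
θ=132°: 260.9078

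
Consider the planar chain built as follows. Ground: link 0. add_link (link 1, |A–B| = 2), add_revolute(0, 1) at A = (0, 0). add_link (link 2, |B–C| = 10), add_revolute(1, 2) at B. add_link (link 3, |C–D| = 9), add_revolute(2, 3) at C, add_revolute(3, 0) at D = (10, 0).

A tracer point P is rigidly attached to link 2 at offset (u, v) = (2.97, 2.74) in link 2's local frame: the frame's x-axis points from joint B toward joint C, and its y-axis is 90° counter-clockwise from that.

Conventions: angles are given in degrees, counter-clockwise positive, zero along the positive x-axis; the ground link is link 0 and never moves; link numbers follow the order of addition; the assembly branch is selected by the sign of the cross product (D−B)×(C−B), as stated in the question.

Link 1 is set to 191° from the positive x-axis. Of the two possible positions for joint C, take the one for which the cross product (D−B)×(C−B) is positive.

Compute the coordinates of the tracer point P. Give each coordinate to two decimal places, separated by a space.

A=(0,0), D=(10.00,0)
B = A + 2.00·(cos191°, sin191°) = (-1.9633, -0.3816)
|BD| = 11.9693
circle(B,10.00) ∩ circle(D,9.00): a=6.7784, h=7.3521
  candidates: C₊=(4.5773,7.1829) cross=88.000; C₋=(5.0461,-7.5139) cross=-88.000
  branch + wants cross > 0 → take C=(4.5773,7.1829) (cross=88.000)
ex = (C−B)/|BC| = (0.6541,0.7565); ey = (-0.7565,0.6541)
P = B + 2.97·ex + 2.74·ey = (-2.0934,3.6571)

-2.09 3.66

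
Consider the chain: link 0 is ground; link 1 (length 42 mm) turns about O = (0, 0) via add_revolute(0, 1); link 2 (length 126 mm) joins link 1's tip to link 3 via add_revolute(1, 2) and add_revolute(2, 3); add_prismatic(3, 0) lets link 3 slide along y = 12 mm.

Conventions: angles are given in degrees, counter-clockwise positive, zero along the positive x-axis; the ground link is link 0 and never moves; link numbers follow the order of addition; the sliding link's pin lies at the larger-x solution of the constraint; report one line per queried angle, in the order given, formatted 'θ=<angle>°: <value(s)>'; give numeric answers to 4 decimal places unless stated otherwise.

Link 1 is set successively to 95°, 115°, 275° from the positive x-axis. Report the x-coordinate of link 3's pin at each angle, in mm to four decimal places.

geometry: r = 42 mm, L = 126 mm, e = 12 mm
θ=95°: crank pin P = (r cos θ, r sin θ) = (-3.660541, 41.840177)
θ=95°: h = r sin θ − e = 41.840177 − 12 = 29.840177
θ=95°: x = r cos θ + √(L² − h²) = -3.660541 + 122.415537 = 118.754996
θ=115°: crank pin P = (r cos θ, r sin θ) = (-17.749967, 38.064927)
θ=115°: h = r sin θ − e = 38.064927 − 12 = 26.064927
θ=115°: x = r cos θ + √(L² − h²) = -17.749967 + 123.274570 = 105.524603
θ=275°: crank pin P = (r cos θ, r sin θ) = (3.660541, -41.840177)
θ=275°: h = r sin θ − e = -41.840177 − 12 = -53.840177
θ=275°: x = r cos θ + √(L² − h²) = 3.660541 + 113.917669 = 117.578210

θ=95°: 118.7550
θ=115°: 105.5246
θ=275°: 117.5782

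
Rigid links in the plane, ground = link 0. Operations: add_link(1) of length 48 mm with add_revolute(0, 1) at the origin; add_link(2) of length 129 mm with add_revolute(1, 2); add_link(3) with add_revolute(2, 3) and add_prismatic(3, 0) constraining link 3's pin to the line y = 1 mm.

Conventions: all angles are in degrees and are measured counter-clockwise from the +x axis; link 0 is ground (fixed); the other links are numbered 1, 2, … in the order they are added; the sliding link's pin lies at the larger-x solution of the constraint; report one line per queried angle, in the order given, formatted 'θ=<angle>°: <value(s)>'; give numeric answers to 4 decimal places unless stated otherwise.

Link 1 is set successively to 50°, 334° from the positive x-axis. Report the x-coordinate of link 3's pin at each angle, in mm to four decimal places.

geometry: r = 48 mm, L = 129 mm, e = 1 mm
θ=50°: crank pin P = (r cos θ, r sin θ) = (30.853805, 36.770133)
θ=50°: h = r sin θ − e = 36.770133 − 1 = 35.770133
θ=50°: x = r cos θ + √(L² − h²) = 30.853805 + 123.941509 = 154.795314
θ=334°: crank pin P = (r cos θ, r sin θ) = (43.142114, -21.041815)
θ=334°: h = r sin θ − e = -21.041815 − 1 = -22.041815
θ=334°: x = r cos θ + √(L² − h²) = 43.142114 + 127.102944 = 170.245058

θ=50°: 154.7953
θ=334°: 170.2451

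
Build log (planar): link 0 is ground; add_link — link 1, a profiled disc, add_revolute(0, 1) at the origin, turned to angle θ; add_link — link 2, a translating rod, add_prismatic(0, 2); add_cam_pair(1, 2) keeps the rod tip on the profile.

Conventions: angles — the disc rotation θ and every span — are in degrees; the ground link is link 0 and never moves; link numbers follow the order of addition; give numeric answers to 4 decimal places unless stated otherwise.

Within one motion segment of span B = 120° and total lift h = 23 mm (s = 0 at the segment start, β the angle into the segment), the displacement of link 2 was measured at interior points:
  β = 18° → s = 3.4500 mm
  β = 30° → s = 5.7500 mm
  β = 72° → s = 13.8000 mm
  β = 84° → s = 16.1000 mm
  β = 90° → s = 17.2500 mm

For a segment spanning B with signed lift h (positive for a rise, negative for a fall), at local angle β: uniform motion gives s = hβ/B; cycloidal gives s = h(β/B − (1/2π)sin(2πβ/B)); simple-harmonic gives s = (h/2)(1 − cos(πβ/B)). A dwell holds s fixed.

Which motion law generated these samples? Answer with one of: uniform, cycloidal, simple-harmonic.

candidates at β/B = r: uniform s = h·r (linear in β); cycloidal s = h·(r − sin(2πr)/(2π)); simple-harmonic s = (h/2)(1 − cos(πr))
β=18°: printed 3.4500 | uniform 3.4500, cycloidal 0.4885, simple-harmonic 1.2534
β=30°: printed 5.7500 | uniform 5.7500, cycloidal 2.0894, simple-harmonic 3.3683
β=72°: printed 13.8000 | uniform 13.8000, cycloidal 15.9516, simple-harmonic 15.0537
β=84°: printed 16.1000 | uniform 16.1000, cycloidal 19.5814, simple-harmonic 18.2595
β=90°: printed 17.2500 | uniform 17.2500, cycloidal 20.9106, simple-harmonic 19.6317
only one law matches every sample → uniform

uniform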